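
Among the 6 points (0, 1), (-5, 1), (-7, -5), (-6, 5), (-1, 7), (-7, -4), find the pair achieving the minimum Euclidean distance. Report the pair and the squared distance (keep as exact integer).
Pair = ((-7, -5), (-7, -4)); squared distance = 1

Compute all C(6, 2) = 15 pairwise squared distances (x_i − x_j)² + (y_i − y_j)². The minimum is 1, attained by the pair ((-7, -5), (-7, -4)).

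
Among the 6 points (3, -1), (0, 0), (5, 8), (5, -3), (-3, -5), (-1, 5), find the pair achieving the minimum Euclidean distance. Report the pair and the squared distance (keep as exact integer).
Pair = ((3, -1), (5, -3)); squared distance = 8

Compute all C(6, 2) = 15 pairwise squared distances (x_i − x_j)² + (y_i − y_j)². The minimum is 8, attained by the pair ((3, -1), (5, -3)).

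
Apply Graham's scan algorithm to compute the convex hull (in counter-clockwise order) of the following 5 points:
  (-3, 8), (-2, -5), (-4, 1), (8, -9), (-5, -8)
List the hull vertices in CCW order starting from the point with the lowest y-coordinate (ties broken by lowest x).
Hull (CCW) = [(8, -9), (-3, 8), (-4, 1), (-5, -8)]

Graham scan procedure:
  1. Find the pivot p₀ = point with lowest y (tie → lowest x): (8, -9).
  2. Sort the remaining points by polar angle around p₀.
  3. Walk through sorted points, maintaining a stack; pop the top while the last three entries make a non-left turn (cross product ≤ 0).
  4. Final stack is the convex hull in CCW order: (8, -9), (-3, 8), (-4, 1), (-5, -8).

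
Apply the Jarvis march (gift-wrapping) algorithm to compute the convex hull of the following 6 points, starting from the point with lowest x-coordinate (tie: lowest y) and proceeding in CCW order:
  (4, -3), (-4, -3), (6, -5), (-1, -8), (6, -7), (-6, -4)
Hull (CCW) = [(-6, -4), (-1, -8), (6, -7), (6, -5), (4, -3), (-4, -3)]

Jarvis march: at each step, from the current hull vertex p, select the next vertex q as the point such that every other point lies strictly to the left of (or on) the directed line p → q. (Equivalently: for every other point r, the cross product (q − p) × (r − p) ≥ 0.)
Starting point (lowest x, tie lowest y): (-6, -4). Wrap until returning to start. Resulting hull: (-6, -4), (-1, -8), (6, -7), (6, -5), (4, -3), (-4, -3).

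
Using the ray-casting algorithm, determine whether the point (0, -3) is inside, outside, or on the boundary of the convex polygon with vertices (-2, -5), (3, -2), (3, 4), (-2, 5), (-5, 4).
The point (0, -3) lies strictly inside the polygon

Cast a horizontal ray to the right from the query point and count how many polygon edges it crosses (each edge strictly once or zero times, handled with the usual half-open convention). 
Parity of crossings → odd ⇒ inside.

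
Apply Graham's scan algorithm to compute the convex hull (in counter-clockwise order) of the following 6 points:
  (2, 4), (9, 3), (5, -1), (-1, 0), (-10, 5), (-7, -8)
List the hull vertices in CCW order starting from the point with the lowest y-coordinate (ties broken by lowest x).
Hull (CCW) = [(-7, -8), (5, -1), (9, 3), (2, 4), (-10, 5)]

Graham scan procedure:
  1. Find the pivot p₀ = point with lowest y (tie → lowest x): (-7, -8).
  2. Sort the remaining points by polar angle around p₀.
  3. Walk through sorted points, maintaining a stack; pop the top while the last three entries make a non-left turn (cross product ≤ 0).
  4. Final stack is the convex hull in CCW order: (-7, -8), (5, -1), (9, 3), (2, 4), (-10, 5).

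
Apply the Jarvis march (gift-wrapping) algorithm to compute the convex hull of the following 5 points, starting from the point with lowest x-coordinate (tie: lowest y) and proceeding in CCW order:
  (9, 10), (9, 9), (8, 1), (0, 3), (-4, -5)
Hull (CCW) = [(-4, -5), (8, 1), (9, 9), (9, 10), (0, 3)]

Jarvis march: at each step, from the current hull vertex p, select the next vertex q as the point such that every other point lies strictly to the left of (or on) the directed line p → q. (Equivalently: for every other point r, the cross product (q − p) × (r − p) ≥ 0.)
Starting point (lowest x, tie lowest y): (-4, -5). Wrap until returning to start. Resulting hull: (-4, -5), (8, 1), (9, 9), (9, 10), (0, 3).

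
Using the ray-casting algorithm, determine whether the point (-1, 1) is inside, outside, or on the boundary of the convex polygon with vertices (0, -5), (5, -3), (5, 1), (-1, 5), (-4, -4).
The point (-1, 1) lies strictly inside the polygon

Cast a horizontal ray to the right from the query point and count how many polygon edges it crosses (each edge strictly once or zero times, handled with the usual half-open convention). 
Parity of crossings → odd ⇒ inside.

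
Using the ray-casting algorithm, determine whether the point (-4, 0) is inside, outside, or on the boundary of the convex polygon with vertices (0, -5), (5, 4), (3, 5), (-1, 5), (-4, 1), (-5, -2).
The point (-4, 0) lies strictly inside the polygon

Cast a horizontal ray to the right from the query point and count how many polygon edges it crosses (each edge strictly once or zero times, handled with the usual half-open convention). 
Parity of crossings → odd ⇒ inside.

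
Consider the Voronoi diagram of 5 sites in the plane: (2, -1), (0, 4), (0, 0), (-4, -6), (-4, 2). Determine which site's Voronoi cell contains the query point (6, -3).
Nearest site = (2, -1)

The Voronoi cell of site s contains exactly those query points closer to s than to any other site. Compute squared distances from q = (6, -3) to each site:
  (2 − 6)² + (-1 − -3)² = 20
  (0 − 6)² + (0 − -3)² = 45
  (0 − 6)² + (4 − -3)² = 85
  (-4 − 6)² + (-6 − -3)² = 109
  (-4 − 6)² + (2 − -3)² = 125
Minimum is attained by (2, -1), so q lies in its Voronoi cell.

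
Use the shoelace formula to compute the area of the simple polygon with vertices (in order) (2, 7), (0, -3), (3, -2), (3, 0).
Area = 15

Shoelace formula: Area = (1/2) |Σ_i (x_i · y_{i+1} − x_{i+1} · y_i)| (indices mod n). Compute each cross term:
  (2)(-3) − (0)(7) = -6
  (0)(-2) − (3)(-3) = 9
  (3)(0) − (3)(-2) = 6
  (3)(7) − (2)(0) = 21
Sum = 30, so (signed) Area = 30/2 = 15, |Area| = 15.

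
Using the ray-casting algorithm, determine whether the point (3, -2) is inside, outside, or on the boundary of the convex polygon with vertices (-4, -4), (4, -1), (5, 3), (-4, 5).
The point (3, -2) lies strictly outside the polygon

Cast a horizontal ray to the right from the query point and count how many polygon edges it crosses (each edge strictly once or zero times, handled with the usual half-open convention). 
Parity of crossings → even ⇒ outside.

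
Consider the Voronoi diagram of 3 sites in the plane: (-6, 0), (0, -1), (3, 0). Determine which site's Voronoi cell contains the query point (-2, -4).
Nearest site = (0, -1)

The Voronoi cell of site s contains exactly those query points closer to s than to any other site. Compute squared distances from q = (-2, -4) to each site:
  (0 − -2)² + (-1 − -4)² = 13
  (-6 − -2)² + (0 − -4)² = 32
  (3 − -2)² + (0 − -4)² = 41
Minimum is attained by (0, -1), so q lies in its Voronoi cell.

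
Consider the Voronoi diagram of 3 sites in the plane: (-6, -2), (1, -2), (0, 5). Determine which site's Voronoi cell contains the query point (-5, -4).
Nearest site = (-6, -2)

The Voronoi cell of site s contains exactly those query points closer to s than to any other site. Compute squared distances from q = (-5, -4) to each site:
  (-6 − -5)² + (-2 − -4)² = 5
  (1 − -5)² + (-2 − -4)² = 40
  (0 − -5)² + (5 − -4)² = 106
Minimum is attained by (-6, -2), so q lies in its Voronoi cell.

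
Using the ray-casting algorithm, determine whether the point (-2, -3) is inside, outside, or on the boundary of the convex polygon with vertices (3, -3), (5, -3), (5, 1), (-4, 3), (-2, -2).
The point (-2, -3) lies strictly outside the polygon

Cast a horizontal ray to the right from the query point and count how many polygon edges it crosses (each edge strictly once or zero times, handled with the usual half-open convention). 
Parity of crossings → even ⇒ outside.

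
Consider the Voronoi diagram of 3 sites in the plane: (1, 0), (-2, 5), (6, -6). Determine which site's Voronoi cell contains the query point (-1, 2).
Nearest site = (1, 0)

The Voronoi cell of site s contains exactly those query points closer to s than to any other site. Compute squared distances from q = (-1, 2) to each site:
  (1 − -1)² + (0 − 2)² = 8
  (-2 − -1)² + (5 − 2)² = 10
  (6 − -1)² + (-6 − 2)² = 113
Minimum is attained by (1, 0), so q lies in its Voronoi cell.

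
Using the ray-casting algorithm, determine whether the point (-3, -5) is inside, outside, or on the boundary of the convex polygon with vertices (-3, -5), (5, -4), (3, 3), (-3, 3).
The point (-3, -5) lies on the polygon boundary

Boundary check: the query satisfies the collinearity and bounding-box conditions for some polygon edge, so it lies exactly on the boundary.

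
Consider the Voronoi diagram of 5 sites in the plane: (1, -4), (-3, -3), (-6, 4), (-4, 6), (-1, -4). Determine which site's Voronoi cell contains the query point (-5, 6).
Nearest site = (-4, 6)

The Voronoi cell of site s contains exactly those query points closer to s than to any other site. Compute squared distances from q = (-5, 6) to each site:
  (-4 − -5)² + (6 − 6)² = 1
  (-6 − -5)² + (4 − 6)² = 5
  (-3 − -5)² + (-3 − 6)² = 85
  (-1 − -5)² + (-4 − 6)² = 116
  (1 − -5)² + (-4 − 6)² = 136
Minimum is attained by (-4, 6), so q lies in its Voronoi cell.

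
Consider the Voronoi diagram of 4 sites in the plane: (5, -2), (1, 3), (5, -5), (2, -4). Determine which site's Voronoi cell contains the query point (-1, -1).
Nearest site = (2, -4)

The Voronoi cell of site s contains exactly those query points closer to s than to any other site. Compute squared distances from q = (-1, -1) to each site:
  (2 − -1)² + (-4 − -1)² = 18
  (1 − -1)² + (3 − -1)² = 20
  (5 − -1)² + (-2 − -1)² = 37
  (5 − -1)² + (-5 − -1)² = 52
Minimum is attained by (2, -4), so q lies in its Voronoi cell.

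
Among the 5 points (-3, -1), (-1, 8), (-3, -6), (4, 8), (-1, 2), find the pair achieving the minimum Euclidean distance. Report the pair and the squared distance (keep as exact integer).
Pair = ((-3, -1), (-1, 2)); squared distance = 13

Compute all C(5, 2) = 10 pairwise squared distances (x_i − x_j)² + (y_i − y_j)². The minimum is 13, attained by the pair ((-3, -1), (-1, 2)).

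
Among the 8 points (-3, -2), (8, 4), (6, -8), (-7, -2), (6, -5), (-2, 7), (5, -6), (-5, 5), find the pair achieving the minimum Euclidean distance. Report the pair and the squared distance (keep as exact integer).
Pair = ((6, -5), (5, -6)); squared distance = 2

Compute all C(8, 2) = 28 pairwise squared distances (x_i − x_j)² + (y_i − y_j)². The minimum is 2, attained by the pair ((6, -5), (5, -6)).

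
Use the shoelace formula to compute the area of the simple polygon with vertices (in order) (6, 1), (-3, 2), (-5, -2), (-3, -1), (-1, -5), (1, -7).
Area = 99/2

Shoelace formula: Area = (1/2) |Σ_i (x_i · y_{i+1} − x_{i+1} · y_i)| (indices mod n). Compute each cross term:
  (6)(2) − (-3)(1) = 15
  (-3)(-2) − (-5)(2) = 16
  (-5)(-1) − (-3)(-2) = -1
  (-3)(-5) − (-1)(-1) = 14
  (-1)(-7) − (1)(-5) = 12
  (1)(1) − (6)(-7) = 43
Sum = 99, so (signed) Area = 99/2 = 99/2, |Area| = 99/2.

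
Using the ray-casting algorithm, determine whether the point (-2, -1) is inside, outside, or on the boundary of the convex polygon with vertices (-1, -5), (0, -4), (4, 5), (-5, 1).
The point (-2, -1) lies strictly inside the polygon

Cast a horizontal ray to the right from the query point and count how many polygon edges it crosses (each edge strictly once or zero times, handled with the usual half-open convention). 
Parity of crossings → odd ⇒ inside.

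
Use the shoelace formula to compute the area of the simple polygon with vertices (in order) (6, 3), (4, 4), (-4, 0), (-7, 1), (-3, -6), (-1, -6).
Area = 57

Shoelace formula: Area = (1/2) |Σ_i (x_i · y_{i+1} − x_{i+1} · y_i)| (indices mod n). Compute each cross term:
  (6)(4) − (4)(3) = 12
  (4)(0) − (-4)(4) = 16
  (-4)(1) − (-7)(0) = -4
  (-7)(-6) − (-3)(1) = 45
  (-3)(-6) − (-1)(-6) = 12
  (-1)(3) − (6)(-6) = 33
Sum = 114, so (signed) Area = 114/2 = 57, |Area| = 57.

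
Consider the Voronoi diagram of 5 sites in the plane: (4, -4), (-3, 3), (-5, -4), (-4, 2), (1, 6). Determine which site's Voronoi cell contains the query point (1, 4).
Nearest site = (1, 6)

The Voronoi cell of site s contains exactly those query points closer to s than to any other site. Compute squared distances from q = (1, 4) to each site:
  (1 − 1)² + (6 − 4)² = 4
  (-3 − 1)² + (3 − 4)² = 17
  (-4 − 1)² + (2 − 4)² = 29
  (4 − 1)² + (-4 − 4)² = 73
  (-5 − 1)² + (-4 − 4)² = 100
Minimum is attained by (1, 6), so q lies in its Voronoi cell.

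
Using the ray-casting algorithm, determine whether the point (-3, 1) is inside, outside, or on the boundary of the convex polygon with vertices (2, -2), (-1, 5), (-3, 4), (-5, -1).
The point (-3, 1) lies strictly inside the polygon

Cast a horizontal ray to the right from the query point and count how many polygon edges it crosses (each edge strictly once or zero times, handled with the usual half-open convention). 
Parity of crossings → odd ⇒ inside.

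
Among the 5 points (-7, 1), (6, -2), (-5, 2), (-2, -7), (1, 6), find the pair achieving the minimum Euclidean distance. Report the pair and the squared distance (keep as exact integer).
Pair = ((-7, 1), (-5, 2)); squared distance = 5

Compute all C(5, 2) = 10 pairwise squared distances (x_i − x_j)² + (y_i − y_j)². The minimum is 5, attained by the pair ((-7, 1), (-5, 2)).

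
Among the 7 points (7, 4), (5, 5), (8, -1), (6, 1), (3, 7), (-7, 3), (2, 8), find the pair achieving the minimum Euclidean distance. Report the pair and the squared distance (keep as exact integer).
Pair = ((3, 7), (2, 8)); squared distance = 2

Compute all C(7, 2) = 21 pairwise squared distances (x_i − x_j)² + (y_i − y_j)². The minimum is 2, attained by the pair ((3, 7), (2, 8)).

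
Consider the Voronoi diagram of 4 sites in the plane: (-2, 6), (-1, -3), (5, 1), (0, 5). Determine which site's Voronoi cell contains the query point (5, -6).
Nearest site = (-1, -3)

The Voronoi cell of site s contains exactly those query points closer to s than to any other site. Compute squared distances from q = (5, -6) to each site:
  (-1 − 5)² + (-3 − -6)² = 45
  (5 − 5)² + (1 − -6)² = 49
  (0 − 5)² + (5 − -6)² = 146
  (-2 − 5)² + (6 − -6)² = 193
Minimum is attained by (-1, -3), so q lies in its Voronoi cell.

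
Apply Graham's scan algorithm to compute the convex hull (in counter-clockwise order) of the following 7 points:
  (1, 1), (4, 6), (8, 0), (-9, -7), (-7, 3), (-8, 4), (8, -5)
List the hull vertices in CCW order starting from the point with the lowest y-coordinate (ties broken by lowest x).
Hull (CCW) = [(-9, -7), (8, -5), (8, 0), (4, 6), (-8, 4)]

Graham scan procedure:
  1. Find the pivot p₀ = point with lowest y (tie → lowest x): (-9, -7).
  2. Sort the remaining points by polar angle around p₀.
  3. Walk through sorted points, maintaining a stack; pop the top while the last three entries make a non-left turn (cross product ≤ 0).
  4. Final stack is the convex hull in CCW order: (-9, -7), (8, -5), (8, 0), (4, 6), (-8, 4).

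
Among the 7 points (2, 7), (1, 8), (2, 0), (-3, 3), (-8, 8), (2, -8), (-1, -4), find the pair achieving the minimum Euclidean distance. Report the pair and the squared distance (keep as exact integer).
Pair = ((2, 7), (1, 8)); squared distance = 2

Compute all C(7, 2) = 21 pairwise squared distances (x_i − x_j)² + (y_i − y_j)². The minimum is 2, attained by the pair ((2, 7), (1, 8)).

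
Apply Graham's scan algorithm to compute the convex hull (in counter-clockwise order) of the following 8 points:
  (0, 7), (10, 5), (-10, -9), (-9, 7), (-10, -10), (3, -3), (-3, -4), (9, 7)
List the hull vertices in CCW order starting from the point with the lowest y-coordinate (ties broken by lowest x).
Hull (CCW) = [(-10, -10), (3, -3), (10, 5), (9, 7), (-9, 7), (-10, -9)]

Graham scan procedure:
  1. Find the pivot p₀ = point with lowest y (tie → lowest x): (-10, -10).
  2. Sort the remaining points by polar angle around p₀.
  3. Walk through sorted points, maintaining a stack; pop the top while the last three entries make a non-left turn (cross product ≤ 0).
  4. Final stack is the convex hull in CCW order: (-10, -10), (3, -3), (10, 5), (9, 7), (-9, 7), (-10, -9).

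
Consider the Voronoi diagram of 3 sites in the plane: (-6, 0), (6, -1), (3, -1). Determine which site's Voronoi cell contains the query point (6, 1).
Nearest site = (6, -1)

The Voronoi cell of site s contains exactly those query points closer to s than to any other site. Compute squared distances from q = (6, 1) to each site:
  (6 − 6)² + (-1 − 1)² = 4
  (3 − 6)² + (-1 − 1)² = 13
  (-6 − 6)² + (0 − 1)² = 145
Minimum is attained by (6, -1), so q lies in its Voronoi cell.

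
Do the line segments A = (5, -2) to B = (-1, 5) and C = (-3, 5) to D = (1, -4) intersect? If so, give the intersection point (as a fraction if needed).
No (intersection of containing lines falls outside at least one segment)

Parametrize and solve: t = 22/13, s = -7/13. At least one of these is outside [0, 1], so the segments do not intersect.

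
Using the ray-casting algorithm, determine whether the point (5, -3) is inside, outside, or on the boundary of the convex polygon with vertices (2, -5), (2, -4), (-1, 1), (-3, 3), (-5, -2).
The point (5, -3) lies strictly outside the polygon

Cast a horizontal ray to the right from the query point and count how many polygon edges it crosses (each edge strictly once or zero times, handled with the usual half-open convention). 
Parity of crossings → even ⇒ outside.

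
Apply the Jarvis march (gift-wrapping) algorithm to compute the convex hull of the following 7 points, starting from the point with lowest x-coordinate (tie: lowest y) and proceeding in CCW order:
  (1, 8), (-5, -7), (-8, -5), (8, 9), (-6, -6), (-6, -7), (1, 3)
Hull (CCW) = [(-8, -5), (-6, -7), (-5, -7), (8, 9), (1, 8)]

Jarvis march: at each step, from the current hull vertex p, select the next vertex q as the point such that every other point lies strictly to the left of (or on) the directed line p → q. (Equivalently: for every other point r, the cross product (q − p) × (r − p) ≥ 0.)
Starting point (lowest x, tie lowest y): (-8, -5). Wrap until returning to start. Resulting hull: (-8, -5), (-6, -7), (-5, -7), (8, 9), (1, 8).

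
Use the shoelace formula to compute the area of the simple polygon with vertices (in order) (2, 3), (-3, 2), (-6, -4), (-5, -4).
Area = 17

Shoelace formula: Area = (1/2) |Σ_i (x_i · y_{i+1} − x_{i+1} · y_i)| (indices mod n). Compute each cross term:
  (2)(2) − (-3)(3) = 13
  (-3)(-4) − (-6)(2) = 24
  (-6)(-4) − (-5)(-4) = 4
  (-5)(3) − (2)(-4) = -7
Sum = 34, so (signed) Area = 34/2 = 17, |Area| = 17.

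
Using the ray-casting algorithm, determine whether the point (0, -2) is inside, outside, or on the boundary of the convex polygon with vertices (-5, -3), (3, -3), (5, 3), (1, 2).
The point (0, -2) lies strictly inside the polygon

Cast a horizontal ray to the right from the query point and count how many polygon edges it crosses (each edge strictly once or zero times, handled with the usual half-open convention). 
Parity of crossings → odd ⇒ inside.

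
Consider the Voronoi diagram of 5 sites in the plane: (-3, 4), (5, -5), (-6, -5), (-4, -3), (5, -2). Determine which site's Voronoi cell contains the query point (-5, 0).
Nearest site = (-4, -3)

The Voronoi cell of site s contains exactly those query points closer to s than to any other site. Compute squared distances from q = (-5, 0) to each site:
  (-4 − -5)² + (-3 − 0)² = 10
  (-3 − -5)² + (4 − 0)² = 20
  (-6 − -5)² + (-5 − 0)² = 26
  (5 − -5)² + (-2 − 0)² = 104
  (5 − -5)² + (-5 − 0)² = 125
Minimum is attained by (-4, -3), so q lies in its Voronoi cell.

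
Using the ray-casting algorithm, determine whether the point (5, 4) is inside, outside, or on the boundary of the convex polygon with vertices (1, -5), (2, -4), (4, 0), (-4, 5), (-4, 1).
The point (5, 4) lies strictly outside the polygon

Cast a horizontal ray to the right from the query point and count how many polygon edges it crosses (each edge strictly once or zero times, handled with the usual half-open convention). 
Parity of crossings → even ⇒ outside.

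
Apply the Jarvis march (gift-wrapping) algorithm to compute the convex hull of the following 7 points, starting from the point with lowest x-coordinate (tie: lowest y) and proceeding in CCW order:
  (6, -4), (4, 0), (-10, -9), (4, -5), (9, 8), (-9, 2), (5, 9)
Hull (CCW) = [(-10, -9), (4, -5), (6, -4), (9, 8), (5, 9), (-9, 2)]

Jarvis march: at each step, from the current hull vertex p, select the next vertex q as the point such that every other point lies strictly to the left of (or on) the directed line p → q. (Equivalently: for every other point r, the cross product (q − p) × (r − p) ≥ 0.)
Starting point (lowest x, tie lowest y): (-10, -9). Wrap until returning to start. Resulting hull: (-10, -9), (4, -5), (6, -4), (9, 8), (5, 9), (-9, 2).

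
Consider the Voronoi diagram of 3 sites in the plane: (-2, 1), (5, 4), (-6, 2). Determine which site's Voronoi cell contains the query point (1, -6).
Nearest site = (-2, 1)

The Voronoi cell of site s contains exactly those query points closer to s than to any other site. Compute squared distances from q = (1, -6) to each site:
  (-2 − 1)² + (1 − -6)² = 58
  (-6 − 1)² + (2 − -6)² = 113
  (5 − 1)² + (4 − -6)² = 116
Minimum is attained by (-2, 1), so q lies in its Voronoi cell.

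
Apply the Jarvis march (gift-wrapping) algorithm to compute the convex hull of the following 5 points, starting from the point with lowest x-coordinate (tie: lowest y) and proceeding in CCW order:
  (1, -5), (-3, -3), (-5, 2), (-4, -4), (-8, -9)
Hull (CCW) = [(-8, -9), (1, -5), (-5, 2)]

Jarvis march: at each step, from the current hull vertex p, select the next vertex q as the point such that every other point lies strictly to the left of (or on) the directed line p → q. (Equivalently: for every other point r, the cross product (q − p) × (r − p) ≥ 0.)
Starting point (lowest x, tie lowest y): (-8, -9). Wrap until returning to start. Resulting hull: (-8, -9), (1, -5), (-5, 2).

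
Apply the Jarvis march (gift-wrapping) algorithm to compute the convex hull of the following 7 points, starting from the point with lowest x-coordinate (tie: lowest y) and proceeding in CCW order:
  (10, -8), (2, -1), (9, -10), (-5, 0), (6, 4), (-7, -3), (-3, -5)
Hull (CCW) = [(-7, -3), (-3, -5), (9, -10), (10, -8), (6, 4), (-5, 0)]

Jarvis march: at each step, from the current hull vertex p, select the next vertex q as the point such that every other point lies strictly to the left of (or on) the directed line p → q. (Equivalently: for every other point r, the cross product (q − p) × (r − p) ≥ 0.)
Starting point (lowest x, tie lowest y): (-7, -3). Wrap until returning to start. Resulting hull: (-7, -3), (-3, -5), (9, -10), (10, -8), (6, 4), (-5, 0).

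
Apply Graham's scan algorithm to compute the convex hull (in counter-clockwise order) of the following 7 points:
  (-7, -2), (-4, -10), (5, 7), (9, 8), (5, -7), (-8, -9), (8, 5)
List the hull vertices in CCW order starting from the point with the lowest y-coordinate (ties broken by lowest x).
Hull (CCW) = [(-4, -10), (5, -7), (9, 8), (5, 7), (-7, -2), (-8, -9)]

Graham scan procedure:
  1. Find the pivot p₀ = point with lowest y (tie → lowest x): (-4, -10).
  2. Sort the remaining points by polar angle around p₀.
  3. Walk through sorted points, maintaining a stack; pop the top while the last three entries make a non-left turn (cross product ≤ 0).
  4. Final stack is the convex hull in CCW order: (-4, -10), (5, -7), (9, 8), (5, 7), (-7, -2), (-8, -9).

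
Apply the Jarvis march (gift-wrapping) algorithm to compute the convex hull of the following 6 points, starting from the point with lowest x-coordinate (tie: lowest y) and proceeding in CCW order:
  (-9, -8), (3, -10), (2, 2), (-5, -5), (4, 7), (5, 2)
Hull (CCW) = [(-9, -8), (3, -10), (5, 2), (4, 7)]

Jarvis march: at each step, from the current hull vertex p, select the next vertex q as the point such that every other point lies strictly to the left of (or on) the directed line p → q. (Equivalently: for every other point r, the cross product (q − p) × (r − p) ≥ 0.)
Starting point (lowest x, tie lowest y): (-9, -8). Wrap until returning to start. Resulting hull: (-9, -8), (3, -10), (5, 2), (4, 7).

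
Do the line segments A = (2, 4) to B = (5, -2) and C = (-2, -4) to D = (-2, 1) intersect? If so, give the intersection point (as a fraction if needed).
No (intersection of containing lines falls outside at least one segment)

Parametrize and solve: t = -4/3, s = 16/5. At least one of these is outside [0, 1], so the segments do not intersect.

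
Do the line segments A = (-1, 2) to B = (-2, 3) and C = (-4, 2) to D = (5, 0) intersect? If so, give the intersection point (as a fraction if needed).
No (intersection of containing lines falls outside at least one segment)

Parametrize and solve: t = -6/7, s = 3/7. At least one of these is outside [0, 1], so the segments do not intersect.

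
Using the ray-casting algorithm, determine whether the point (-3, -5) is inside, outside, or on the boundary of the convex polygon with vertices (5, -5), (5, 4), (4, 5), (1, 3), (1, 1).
The point (-3, -5) lies strictly outside the polygon

Cast a horizontal ray to the right from the query point and count how many polygon edges it crosses (each edge strictly once or zero times, handled with the usual half-open convention). 
Parity of crossings → even ⇒ outside.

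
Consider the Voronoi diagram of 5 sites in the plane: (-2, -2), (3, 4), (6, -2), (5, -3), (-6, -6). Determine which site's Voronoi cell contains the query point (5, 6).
Nearest site = (3, 4)

The Voronoi cell of site s contains exactly those query points closer to s than to any other site. Compute squared distances from q = (5, 6) to each site:
  (3 − 5)² + (4 − 6)² = 8
  (6 − 5)² + (-2 − 6)² = 65
  (5 − 5)² + (-3 − 6)² = 81
  (-2 − 5)² + (-2 − 6)² = 113
  (-6 − 5)² + (-6 − 6)² = 265
Minimum is attained by (3, 4), so q lies in its Voronoi cell.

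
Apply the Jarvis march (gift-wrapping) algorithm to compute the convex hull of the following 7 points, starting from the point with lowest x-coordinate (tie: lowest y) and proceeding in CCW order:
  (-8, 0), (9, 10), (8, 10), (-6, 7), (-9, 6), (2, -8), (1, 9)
Hull (CCW) = [(-9, 6), (-8, 0), (2, -8), (9, 10), (8, 10), (1, 9), (-6, 7)]

Jarvis march: at each step, from the current hull vertex p, select the next vertex q as the point such that every other point lies strictly to the left of (or on) the directed line p → q. (Equivalently: for every other point r, the cross product (q − p) × (r − p) ≥ 0.)
Starting point (lowest x, tie lowest y): (-9, 6). Wrap until returning to start. Resulting hull: (-9, 6), (-8, 0), (2, -8), (9, 10), (8, 10), (1, 9), (-6, 7).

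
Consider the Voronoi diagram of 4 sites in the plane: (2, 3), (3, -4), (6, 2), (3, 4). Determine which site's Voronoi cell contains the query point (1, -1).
Nearest site = (3, -4)

The Voronoi cell of site s contains exactly those query points closer to s than to any other site. Compute squared distances from q = (1, -1) to each site:
  (3 − 1)² + (-4 − -1)² = 13
  (2 − 1)² + (3 − -1)² = 17
  (3 − 1)² + (4 − -1)² = 29
  (6 − 1)² + (2 − -1)² = 34
Minimum is attained by (3, -4), so q lies in its Voronoi cell.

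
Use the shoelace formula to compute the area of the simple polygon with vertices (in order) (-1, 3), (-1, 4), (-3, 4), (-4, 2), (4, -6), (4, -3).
Area = 27

Shoelace formula: Area = (1/2) |Σ_i (x_i · y_{i+1} − x_{i+1} · y_i)| (indices mod n). Compute each cross term:
  (-1)(4) − (-1)(3) = -1
  (-1)(4) − (-3)(4) = 8
  (-3)(2) − (-4)(4) = 10
  (-4)(-6) − (4)(2) = 16
  (4)(-3) − (4)(-6) = 12
  (4)(3) − (-1)(-3) = 9
Sum = 54, so (signed) Area = 54/2 = 27, |Area| = 27.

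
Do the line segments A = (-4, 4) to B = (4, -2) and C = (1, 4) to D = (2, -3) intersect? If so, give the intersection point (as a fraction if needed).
Yes; intersection at (8/5, -1/5) (t = 7/10 on AB, s = 3/5 on CD)

Parametrize AB as A + t(B − A) = (-4 + 8 t, 4 + -6 t) and CD as C + s(D − C) = (1 + 1 s, 4 + -7 s). Solve the linear system for (t, s). Determinant = 50 ≠ 0, so a unique intersection of the containing lines exists. Solution: t = 7/10, s = 3/5 — both in [0, 1], so the segments cross. Intersection point: (8/5, -1/5).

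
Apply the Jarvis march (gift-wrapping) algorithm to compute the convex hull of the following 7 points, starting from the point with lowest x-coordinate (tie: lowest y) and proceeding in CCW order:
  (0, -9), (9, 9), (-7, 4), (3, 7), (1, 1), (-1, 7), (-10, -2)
Hull (CCW) = [(-10, -2), (0, -9), (9, 9), (-1, 7), (-7, 4)]

Jarvis march: at each step, from the current hull vertex p, select the next vertex q as the point such that every other point lies strictly to the left of (or on) the directed line p → q. (Equivalently: for every other point r, the cross product (q − p) × (r − p) ≥ 0.)
Starting point (lowest x, tie lowest y): (-10, -2). Wrap until returning to start. Resulting hull: (-10, -2), (0, -9), (9, 9), (-1, 7), (-7, 4).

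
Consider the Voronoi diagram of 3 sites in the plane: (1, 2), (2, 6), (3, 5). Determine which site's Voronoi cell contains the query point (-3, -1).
Nearest site = (1, 2)

The Voronoi cell of site s contains exactly those query points closer to s than to any other site. Compute squared distances from q = (-3, -1) to each site:
  (1 − -3)² + (2 − -1)² = 25
  (3 − -3)² + (5 − -1)² = 72
  (2 − -3)² + (6 − -1)² = 74
Minimum is attained by (1, 2), so q lies in its Voronoi cell.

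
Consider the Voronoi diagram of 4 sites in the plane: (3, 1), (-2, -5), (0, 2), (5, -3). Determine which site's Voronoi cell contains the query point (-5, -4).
Nearest site = (-2, -5)

The Voronoi cell of site s contains exactly those query points closer to s than to any other site. Compute squared distances from q = (-5, -4) to each site:
  (-2 − -5)² + (-5 − -4)² = 10
  (0 − -5)² + (2 − -4)² = 61
  (3 − -5)² + (1 − -4)² = 89
  (5 − -5)² + (-3 − -4)² = 101
Minimum is attained by (-2, -5), so q lies in its Voronoi cell.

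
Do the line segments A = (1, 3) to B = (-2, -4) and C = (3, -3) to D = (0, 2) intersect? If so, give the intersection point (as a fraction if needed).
Yes; intersection at (1/3, 13/9) (t = 2/9 on AB, s = 8/9 on CD)

Parametrize AB as A + t(B − A) = (1 + -3 t, 3 + -7 t) and CD as C + s(D − C) = (3 + -3 s, -3 + 5 s). Solve the linear system for (t, s). Determinant = 36 ≠ 0, so a unique intersection of the containing lines exists. Solution: t = 2/9, s = 8/9 — both in [0, 1], so the segments cross. Intersection point: (1/3, 13/9).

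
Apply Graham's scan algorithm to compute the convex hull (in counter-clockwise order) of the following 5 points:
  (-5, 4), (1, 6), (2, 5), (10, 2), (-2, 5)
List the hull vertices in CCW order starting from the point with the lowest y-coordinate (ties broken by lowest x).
Hull (CCW) = [(10, 2), (1, 6), (-5, 4)]

Graham scan procedure:
  1. Find the pivot p₀ = point with lowest y (tie → lowest x): (10, 2).
  2. Sort the remaining points by polar angle around p₀.
  3. Walk through sorted points, maintaining a stack; pop the top while the last three entries make a non-left turn (cross product ≤ 0).
  4. Final stack is the convex hull in CCW order: (10, 2), (1, 6), (-5, 4).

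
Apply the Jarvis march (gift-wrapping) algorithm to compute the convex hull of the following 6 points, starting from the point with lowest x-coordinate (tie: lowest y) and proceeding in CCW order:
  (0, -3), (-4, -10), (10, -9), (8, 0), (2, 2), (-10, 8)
Hull (CCW) = [(-10, 8), (-4, -10), (10, -9), (8, 0)]

Jarvis march: at each step, from the current hull vertex p, select the next vertex q as the point such that every other point lies strictly to the left of (or on) the directed line p → q. (Equivalently: for every other point r, the cross product (q − p) × (r − p) ≥ 0.)
Starting point (lowest x, tie lowest y): (-10, 8). Wrap until returning to start. Resulting hull: (-10, 8), (-4, -10), (10, -9), (8, 0).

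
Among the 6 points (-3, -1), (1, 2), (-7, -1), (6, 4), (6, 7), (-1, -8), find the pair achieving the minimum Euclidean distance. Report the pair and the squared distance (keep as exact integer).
Pair = ((6, 4), (6, 7)); squared distance = 9

Compute all C(6, 2) = 15 pairwise squared distances (x_i − x_j)² + (y_i − y_j)². The minimum is 9, attained by the pair ((6, 4), (6, 7)).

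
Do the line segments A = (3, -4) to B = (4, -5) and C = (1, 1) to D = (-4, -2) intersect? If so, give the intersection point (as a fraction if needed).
No (intersection of containing lines falls outside at least one segment)

Parametrize and solve: t = -31/8, s = 3/8. At least one of these is outside [0, 1], so the segments do not intersect.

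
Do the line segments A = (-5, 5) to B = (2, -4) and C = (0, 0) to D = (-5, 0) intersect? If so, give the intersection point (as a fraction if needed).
Yes; intersection at (-10/9, 0) (t = 5/9 on AB, s = 2/9 on CD)

Parametrize AB as A + t(B − A) = (-5 + 7 t, 5 + -9 t) and CD as C + s(D − C) = (0 + -5 s, 0 + 0 s). Solve the linear system for (t, s). Determinant = 45 ≠ 0, so a unique intersection of the containing lines exists. Solution: t = 5/9, s = 2/9 — both in [0, 1], so the segments cross. Intersection point: (-10/9, 0).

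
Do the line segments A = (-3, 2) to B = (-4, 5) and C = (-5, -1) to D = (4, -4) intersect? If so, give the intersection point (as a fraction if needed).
No (intersection of containing lines falls outside at least one segment)

Parametrize and solve: t = -11/8, s = 3/8. At least one of these is outside [0, 1], so the segments do not intersect.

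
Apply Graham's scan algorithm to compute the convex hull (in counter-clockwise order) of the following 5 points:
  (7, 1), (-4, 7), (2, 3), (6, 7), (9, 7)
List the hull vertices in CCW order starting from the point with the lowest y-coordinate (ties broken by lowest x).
Hull (CCW) = [(7, 1), (9, 7), (-4, 7), (2, 3)]

Graham scan procedure:
  1. Find the pivot p₀ = point with lowest y (tie → lowest x): (7, 1).
  2. Sort the remaining points by polar angle around p₀.
  3. Walk through sorted points, maintaining a stack; pop the top while the last three entries make a non-left turn (cross product ≤ 0).
  4. Final stack is the convex hull in CCW order: (7, 1), (9, 7), (-4, 7), (2, 3).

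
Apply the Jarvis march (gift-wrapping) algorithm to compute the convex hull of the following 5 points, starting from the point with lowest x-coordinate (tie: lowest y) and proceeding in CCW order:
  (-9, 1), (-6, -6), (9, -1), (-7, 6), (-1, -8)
Hull (CCW) = [(-9, 1), (-6, -6), (-1, -8), (9, -1), (-7, 6)]

Jarvis march: at each step, from the current hull vertex p, select the next vertex q as the point such that every other point lies strictly to the left of (or on) the directed line p → q. (Equivalently: for every other point r, the cross product (q − p) × (r − p) ≥ 0.)
Starting point (lowest x, tie lowest y): (-9, 1). Wrap until returning to start. Resulting hull: (-9, 1), (-6, -6), (-1, -8), (9, -1), (-7, 6).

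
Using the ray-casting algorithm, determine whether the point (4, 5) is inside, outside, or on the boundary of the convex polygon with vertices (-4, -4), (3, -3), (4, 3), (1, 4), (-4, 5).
The point (4, 5) lies strictly outside the polygon

Cast a horizontal ray to the right from the query point and count how many polygon edges it crosses (each edge strictly once or zero times, handled with the usual half-open convention). 
Parity of crossings → even ⇒ outside.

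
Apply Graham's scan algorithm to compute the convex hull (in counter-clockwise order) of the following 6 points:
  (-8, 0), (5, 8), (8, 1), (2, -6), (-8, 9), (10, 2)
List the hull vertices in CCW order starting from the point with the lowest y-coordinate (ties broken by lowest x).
Hull (CCW) = [(2, -6), (10, 2), (5, 8), (-8, 9), (-8, 0)]

Graham scan procedure:
  1. Find the pivot p₀ = point with lowest y (tie → lowest x): (2, -6).
  2. Sort the remaining points by polar angle around p₀.
  3. Walk through sorted points, maintaining a stack; pop the top while the last three entries make a non-left turn (cross product ≤ 0).
  4. Final stack is the convex hull in CCW order: (2, -6), (10, 2), (5, 8), (-8, 9), (-8, 0).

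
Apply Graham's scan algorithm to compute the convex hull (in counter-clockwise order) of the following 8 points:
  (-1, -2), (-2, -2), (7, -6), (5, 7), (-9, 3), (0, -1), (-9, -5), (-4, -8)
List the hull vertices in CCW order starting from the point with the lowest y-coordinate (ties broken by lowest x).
Hull (CCW) = [(-4, -8), (7, -6), (5, 7), (-9, 3), (-9, -5)]

Graham scan procedure:
  1. Find the pivot p₀ = point with lowest y (tie → lowest x): (-4, -8).
  2. Sort the remaining points by polar angle around p₀.
  3. Walk through sorted points, maintaining a stack; pop the top while the last three entries make a non-left turn (cross product ≤ 0).
  4. Final stack is the convex hull in CCW order: (-4, -8), (7, -6), (5, 7), (-9, 3), (-9, -5).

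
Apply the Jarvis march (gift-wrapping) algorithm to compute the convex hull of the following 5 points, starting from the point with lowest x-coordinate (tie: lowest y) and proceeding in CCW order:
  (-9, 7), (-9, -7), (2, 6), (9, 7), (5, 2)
Hull (CCW) = [(-9, -7), (5, 2), (9, 7), (-9, 7)]

Jarvis march: at each step, from the current hull vertex p, select the next vertex q as the point such that every other point lies strictly to the left of (or on) the directed line p → q. (Equivalently: for every other point r, the cross product (q − p) × (r − p) ≥ 0.)
Starting point (lowest x, tie lowest y): (-9, -7). Wrap until returning to start. Resulting hull: (-9, -7), (5, 2), (9, 7), (-9, 7).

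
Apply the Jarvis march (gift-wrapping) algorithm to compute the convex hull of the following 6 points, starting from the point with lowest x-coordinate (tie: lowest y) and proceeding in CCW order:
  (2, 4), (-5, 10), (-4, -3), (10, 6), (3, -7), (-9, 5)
Hull (CCW) = [(-9, 5), (-4, -3), (3, -7), (10, 6), (-5, 10)]

Jarvis march: at each step, from the current hull vertex p, select the next vertex q as the point such that every other point lies strictly to the left of (or on) the directed line p → q. (Equivalently: for every other point r, the cross product (q − p) × (r − p) ≥ 0.)
Starting point (lowest x, tie lowest y): (-9, 5). Wrap until returning to start. Resulting hull: (-9, 5), (-4, -3), (3, -7), (10, 6), (-5, 10).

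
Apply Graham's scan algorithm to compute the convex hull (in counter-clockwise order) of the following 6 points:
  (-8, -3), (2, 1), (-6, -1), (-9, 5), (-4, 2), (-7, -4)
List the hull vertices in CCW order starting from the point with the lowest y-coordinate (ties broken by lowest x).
Hull (CCW) = [(-7, -4), (2, 1), (-9, 5), (-8, -3)]

Graham scan procedure:
  1. Find the pivot p₀ = point with lowest y (tie → lowest x): (-7, -4).
  2. Sort the remaining points by polar angle around p₀.
  3. Walk through sorted points, maintaining a stack; pop the top while the last three entries make a non-left turn (cross product ≤ 0).
  4. Final stack is the convex hull in CCW order: (-7, -4), (2, 1), (-9, 5), (-8, -3).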